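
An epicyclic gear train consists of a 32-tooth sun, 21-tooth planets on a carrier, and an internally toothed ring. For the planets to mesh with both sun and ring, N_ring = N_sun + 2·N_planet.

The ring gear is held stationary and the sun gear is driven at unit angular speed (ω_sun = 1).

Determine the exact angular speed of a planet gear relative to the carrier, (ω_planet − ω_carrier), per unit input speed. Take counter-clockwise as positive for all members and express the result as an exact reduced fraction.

-1184/1113

N_ring = 32 + 2·21 = 74
32(ω_s−ω_c) = −74(ω_r−ω_c),  ω_r=0, ω_s=1
32(1−ω_c) = −74(0−ω_c)  ⇒  106ω_c = 32  ⇒  ω_c = 16/53
sun–planet: 32·(1−16/53) = −21·(ω_p−ω_c)  ⇒  ω_p−ω_c = −(32/21)·(37/53) = -1184/1113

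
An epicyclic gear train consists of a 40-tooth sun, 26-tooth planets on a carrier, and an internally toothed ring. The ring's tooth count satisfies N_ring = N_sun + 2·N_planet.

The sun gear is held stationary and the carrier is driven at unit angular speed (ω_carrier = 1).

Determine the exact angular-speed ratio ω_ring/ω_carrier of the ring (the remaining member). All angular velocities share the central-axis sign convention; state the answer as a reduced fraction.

33/23

N_ring = 40 + 2·26 = 92
40(ω_s−ω_c) = −92(ω_r−ω_c),  ω_s=0, ω_c=1
ω_r = 1 − (40/92)(0−1) = 33/23
ω_r/ω_c = 33/23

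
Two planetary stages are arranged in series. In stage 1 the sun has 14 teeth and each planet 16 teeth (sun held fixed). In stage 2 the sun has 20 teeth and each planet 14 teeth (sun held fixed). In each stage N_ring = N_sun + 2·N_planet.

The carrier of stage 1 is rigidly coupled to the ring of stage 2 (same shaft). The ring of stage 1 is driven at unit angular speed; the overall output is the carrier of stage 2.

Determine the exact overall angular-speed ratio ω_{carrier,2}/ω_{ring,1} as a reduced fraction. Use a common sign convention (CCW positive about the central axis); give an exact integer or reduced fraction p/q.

Stage 1: N_ring = 14 + 2·16 = 46
Stage 1: 14(ω_s−ω_c) = −46(ω_r−ω_c),  ω_s=0, ω_r=1
Stage 1: 14(0−ω_c) = −46(1−ω_c)  ⇒  60ω_c = 46  ⇒  ω_c = 23/30
  ⇒ ω_c¹/ω_r¹ = 23/30
Stage 2: N_ring = 20 + 2·14 = 48
Stage 2: 20(ω_s−ω_c) = −48(ω_r−ω_c),  ω_s=0, ω_r=1
Stage 2: 20(0−ω_c) = −48(1−ω_c)  ⇒  68ω_c = 48  ⇒  ω_c = 12/17
  ⇒ ω_c²/ω_r² = 12/17
Coupling ω_r² = ω_c¹ ⇒ overall = 23/30 × 12/17 = 46/85

46/85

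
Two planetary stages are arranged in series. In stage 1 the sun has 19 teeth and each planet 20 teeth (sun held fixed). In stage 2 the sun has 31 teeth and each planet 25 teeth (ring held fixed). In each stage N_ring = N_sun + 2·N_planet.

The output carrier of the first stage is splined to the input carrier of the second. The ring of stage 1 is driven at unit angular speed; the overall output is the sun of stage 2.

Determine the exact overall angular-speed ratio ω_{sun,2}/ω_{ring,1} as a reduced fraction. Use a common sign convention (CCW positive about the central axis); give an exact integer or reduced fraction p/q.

3304/1209

Stage 1: N_ring = 19 + 2·20 = 59
Stage 1: 19(ω_s−ω_c) = −59(ω_r−ω_c),  ω_s=0, ω_r=1
Stage 1: 19(0−ω_c) = −59(1−ω_c)  ⇒  78ω_c = 59  ⇒  ω_c = 59/78
  ⇒ ω_c¹/ω_r¹ = 59/78
Stage 2: N_ring = 31 + 2·25 = 81
Stage 2: 31(ω_s−ω_c) = −81(ω_r−ω_c),  ω_r=0, ω_c=1
Stage 2: ω_s = 1 − (81/31)(0−1) = 112/31
  ⇒ ω_s²/ω_c² = 112/31
Coupling ω_c² = ω_c¹ ⇒ overall = 59/78 × 112/31 = 3304/1209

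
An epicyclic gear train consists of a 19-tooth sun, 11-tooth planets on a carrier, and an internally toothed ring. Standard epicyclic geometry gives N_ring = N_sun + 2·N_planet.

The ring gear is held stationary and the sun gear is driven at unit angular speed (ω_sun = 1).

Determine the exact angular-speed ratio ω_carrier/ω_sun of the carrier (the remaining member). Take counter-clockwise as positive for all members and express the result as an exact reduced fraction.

N_ring = 19 + 2·11 = 41
19(ω_s−ω_c) = −41(ω_r−ω_c),  ω_r=0, ω_s=1
19(1−ω_c) = −41(0−ω_c)  ⇒  60ω_c = 19  ⇒  ω_c = 19/60
ω_c/ω_s = 19/60

19/60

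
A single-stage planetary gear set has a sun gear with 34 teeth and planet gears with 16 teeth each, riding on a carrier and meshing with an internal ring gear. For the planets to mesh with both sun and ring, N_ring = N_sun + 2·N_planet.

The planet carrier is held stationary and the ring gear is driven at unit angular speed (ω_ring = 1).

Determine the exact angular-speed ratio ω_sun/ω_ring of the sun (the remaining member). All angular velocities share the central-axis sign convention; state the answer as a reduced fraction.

N_ring = 34 + 2·16 = 66
34(ω_s−ω_c) = −66(ω_r−ω_c),  ω_c=0, ω_r=1
ω_s = 0 − (66/34)(1−0) = -33/17
ω_s/ω_r = -33/17

-33/17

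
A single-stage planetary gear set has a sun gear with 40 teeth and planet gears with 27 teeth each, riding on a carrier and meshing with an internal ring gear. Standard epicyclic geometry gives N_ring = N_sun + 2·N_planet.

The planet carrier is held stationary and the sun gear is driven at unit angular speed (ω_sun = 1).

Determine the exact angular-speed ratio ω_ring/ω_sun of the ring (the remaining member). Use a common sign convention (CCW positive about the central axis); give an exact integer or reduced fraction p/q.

-20/47

N_ring = 40 + 2·27 = 94
40(ω_s−ω_c) = −94(ω_r−ω_c),  ω_c=0, ω_s=1
ω_r = 0 − (40/94)(1−0) = -20/47
ω_r/ω_s = -20/47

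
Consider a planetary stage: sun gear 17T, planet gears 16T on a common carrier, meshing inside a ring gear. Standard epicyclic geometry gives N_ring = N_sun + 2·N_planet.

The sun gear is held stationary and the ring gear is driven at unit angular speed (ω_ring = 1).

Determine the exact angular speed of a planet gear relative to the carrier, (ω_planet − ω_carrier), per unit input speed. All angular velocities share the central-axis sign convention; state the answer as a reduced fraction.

N_ring = 17 + 2·16 = 49
17(ω_s−ω_c) = −49(ω_r−ω_c),  ω_s=0, ω_r=1
17(0−ω_c) = −49(1−ω_c)  ⇒  66ω_c = 49  ⇒  ω_c = 49/66
sun–planet: 17·(0−49/66) = −16·(ω_p−ω_c)  ⇒  ω_p−ω_c = −(17/16)·(-49/66) = 833/1056

833/1056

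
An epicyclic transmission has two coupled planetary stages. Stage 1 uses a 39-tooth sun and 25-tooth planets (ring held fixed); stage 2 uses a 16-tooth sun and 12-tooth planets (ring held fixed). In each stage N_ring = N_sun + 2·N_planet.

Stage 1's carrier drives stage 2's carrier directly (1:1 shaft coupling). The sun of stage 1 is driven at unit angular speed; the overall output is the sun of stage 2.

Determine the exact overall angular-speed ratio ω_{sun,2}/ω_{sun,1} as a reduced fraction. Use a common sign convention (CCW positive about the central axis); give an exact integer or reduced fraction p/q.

Stage 1: N_ring = 39 + 2·25 = 89
Stage 1: 39(ω_s−ω_c) = −89(ω_r−ω_c),  ω_r=0, ω_s=1
Stage 1: 39(1−ω_c) = −89(0−ω_c)  ⇒  128ω_c = 39  ⇒  ω_c = 39/128
  ⇒ ω_c¹/ω_s¹ = 39/128
Stage 2: N_ring = 16 + 2·12 = 40
Stage 2: 16(ω_s−ω_c) = −40(ω_r−ω_c),  ω_r=0, ω_c=1
Stage 2: ω_s = 1 − (40/16)(0−1) = 7/2
  ⇒ ω_s²/ω_c² = 7/2
Coupling ω_c² = ω_c¹ ⇒ overall = 39/128 × 7/2 = 273/256

273/256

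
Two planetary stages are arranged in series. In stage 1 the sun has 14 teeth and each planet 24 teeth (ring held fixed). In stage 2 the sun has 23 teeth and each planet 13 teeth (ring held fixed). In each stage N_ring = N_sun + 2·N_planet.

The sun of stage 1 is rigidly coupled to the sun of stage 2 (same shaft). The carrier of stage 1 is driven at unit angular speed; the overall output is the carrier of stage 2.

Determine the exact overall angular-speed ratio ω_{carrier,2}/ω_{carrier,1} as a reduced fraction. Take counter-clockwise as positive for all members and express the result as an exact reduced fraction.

437/252

Stage 1: N_ring = 14 + 2·24 = 62
Stage 1: 14(ω_s−ω_c) = −62(ω_r−ω_c),  ω_r=0, ω_c=1
Stage 1: ω_s = 1 − (62/14)(0−1) = 38/7
  ⇒ ω_s¹/ω_c¹ = 38/7
Stage 2: N_ring = 23 + 2·13 = 49
Stage 2: 23(ω_s−ω_c) = −49(ω_r−ω_c),  ω_r=0, ω_s=1
Stage 2: 23(1−ω_c) = −49(0−ω_c)  ⇒  72ω_c = 23  ⇒  ω_c = 23/72
  ⇒ ω_c²/ω_s² = 23/72
Coupling ω_s² = ω_s¹ ⇒ overall = 38/7 × 23/72 = 437/252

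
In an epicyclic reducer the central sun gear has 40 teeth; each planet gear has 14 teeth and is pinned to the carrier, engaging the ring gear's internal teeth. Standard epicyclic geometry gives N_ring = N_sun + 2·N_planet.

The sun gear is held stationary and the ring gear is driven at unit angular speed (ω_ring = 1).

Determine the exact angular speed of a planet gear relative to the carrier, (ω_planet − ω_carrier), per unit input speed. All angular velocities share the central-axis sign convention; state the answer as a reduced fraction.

340/189

N_ring = 40 + 2·14 = 68
40(ω_s−ω_c) = −68(ω_r−ω_c),  ω_s=0, ω_r=1
40(0−ω_c) = −68(1−ω_c)  ⇒  108ω_c = 68  ⇒  ω_c = 17/27
sun–planet: 40·(0−17/27) = −14·(ω_p−ω_c)  ⇒  ω_p−ω_c = −(40/14)·(-17/27) = 340/189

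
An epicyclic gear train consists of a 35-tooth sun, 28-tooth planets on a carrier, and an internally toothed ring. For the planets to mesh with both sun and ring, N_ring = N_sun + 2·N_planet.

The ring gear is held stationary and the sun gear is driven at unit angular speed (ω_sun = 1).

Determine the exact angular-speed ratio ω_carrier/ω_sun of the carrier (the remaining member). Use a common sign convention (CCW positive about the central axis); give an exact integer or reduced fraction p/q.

N_ring = 35 + 2·28 = 91
35(ω_s−ω_c) = −91(ω_r−ω_c),  ω_r=0, ω_s=1
35(1−ω_c) = −91(0−ω_c)  ⇒  126ω_c = 35  ⇒  ω_c = 5/18
ω_c/ω_s = 5/18

5/18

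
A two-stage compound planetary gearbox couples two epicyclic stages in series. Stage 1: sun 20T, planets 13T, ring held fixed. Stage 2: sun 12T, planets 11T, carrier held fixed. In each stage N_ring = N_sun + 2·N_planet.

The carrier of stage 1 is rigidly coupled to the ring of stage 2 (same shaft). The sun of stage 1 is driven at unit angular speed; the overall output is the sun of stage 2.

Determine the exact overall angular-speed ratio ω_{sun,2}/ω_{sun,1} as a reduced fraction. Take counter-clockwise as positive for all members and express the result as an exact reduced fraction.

-85/99

Stage 1: N_ring = 20 + 2·13 = 46
Stage 1: 20(ω_s−ω_c) = −46(ω_r−ω_c),  ω_r=0, ω_s=1
Stage 1: 20(1−ω_c) = −46(0−ω_c)  ⇒  66ω_c = 20  ⇒  ω_c = 10/33
  ⇒ ω_c¹/ω_s¹ = 10/33
Stage 2: N_ring = 12 + 2·11 = 34
Stage 2: 12(ω_s−ω_c) = −34(ω_r−ω_c),  ω_c=0, ω_r=1
Stage 2: ω_s = 0 − (34/12)(1−0) = -17/6
  ⇒ ω_s²/ω_r² = -17/6
Coupling ω_r² = ω_c¹ ⇒ overall = 10/33 × -17/6 = -85/99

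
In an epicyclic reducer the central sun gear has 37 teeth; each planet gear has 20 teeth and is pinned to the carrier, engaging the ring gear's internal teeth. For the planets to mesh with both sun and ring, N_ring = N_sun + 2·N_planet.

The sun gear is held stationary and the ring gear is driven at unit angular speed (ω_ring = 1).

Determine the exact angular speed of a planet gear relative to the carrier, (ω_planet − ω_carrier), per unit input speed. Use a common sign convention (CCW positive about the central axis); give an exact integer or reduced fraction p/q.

N_ring = 37 + 2·20 = 77
37(ω_s−ω_c) = −77(ω_r−ω_c),  ω_s=0, ω_r=1
37(0−ω_c) = −77(1−ω_c)  ⇒  114ω_c = 77  ⇒  ω_c = 77/114
sun–planet: 37·(0−77/114) = −20·(ω_p−ω_c)  ⇒  ω_p−ω_c = −(37/20)·(-77/114) = 2849/2280

2849/2280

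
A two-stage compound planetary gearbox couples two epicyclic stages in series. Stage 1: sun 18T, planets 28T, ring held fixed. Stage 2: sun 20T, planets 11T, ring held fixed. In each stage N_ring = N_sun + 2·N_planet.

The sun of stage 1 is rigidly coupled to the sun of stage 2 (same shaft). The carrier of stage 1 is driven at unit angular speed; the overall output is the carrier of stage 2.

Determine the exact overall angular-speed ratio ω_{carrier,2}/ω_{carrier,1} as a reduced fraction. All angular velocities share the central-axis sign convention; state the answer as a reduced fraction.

Stage 1: N_ring = 18 + 2·28 = 74
Stage 1: 18(ω_s−ω_c) = −74(ω_r−ω_c),  ω_r=0, ω_c=1
Stage 1: ω_s = 1 − (74/18)(0−1) = 46/9
  ⇒ ω_s¹/ω_c¹ = 46/9
Stage 2: N_ring = 20 + 2·11 = 42
Stage 2: 20(ω_s−ω_c) = −42(ω_r−ω_c),  ω_r=0, ω_s=1
Stage 2: 20(1−ω_c) = −42(0−ω_c)  ⇒  62ω_c = 20  ⇒  ω_c = 10/31
  ⇒ ω_c²/ω_s² = 10/31
Coupling ω_s² = ω_s¹ ⇒ overall = 46/9 × 10/31 = 460/279

460/279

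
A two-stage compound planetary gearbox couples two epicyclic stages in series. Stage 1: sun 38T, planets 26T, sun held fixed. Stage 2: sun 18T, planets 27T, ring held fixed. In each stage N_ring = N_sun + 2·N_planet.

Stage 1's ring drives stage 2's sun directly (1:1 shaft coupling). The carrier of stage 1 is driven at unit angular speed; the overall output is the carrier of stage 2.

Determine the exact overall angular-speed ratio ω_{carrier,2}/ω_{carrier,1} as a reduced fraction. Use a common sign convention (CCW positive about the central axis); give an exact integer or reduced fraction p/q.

64/225

Stage 1: N_ring = 38 + 2·26 = 90
Stage 1: 38(ω_s−ω_c) = −90(ω_r−ω_c),  ω_s=0, ω_c=1
Stage 1: ω_r = 1 − (38/90)(0−1) = 64/45
  ⇒ ω_r¹/ω_c¹ = 64/45
Stage 2: N_ring = 18 + 2·27 = 72
Stage 2: 18(ω_s−ω_c) = −72(ω_r−ω_c),  ω_r=0, ω_s=1
Stage 2: 18(1−ω_c) = −72(0−ω_c)  ⇒  90ω_c = 18  ⇒  ω_c = 1/5
  ⇒ ω_c²/ω_s² = 1/5
Coupling ω_s² = ω_r¹ ⇒ overall = 64/45 × 1/5 = 64/225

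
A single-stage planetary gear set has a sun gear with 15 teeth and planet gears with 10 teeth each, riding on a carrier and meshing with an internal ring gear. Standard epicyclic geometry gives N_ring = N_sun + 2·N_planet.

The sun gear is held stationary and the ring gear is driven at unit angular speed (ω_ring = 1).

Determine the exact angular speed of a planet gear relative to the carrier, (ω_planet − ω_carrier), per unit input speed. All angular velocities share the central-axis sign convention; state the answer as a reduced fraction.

N_ring = 15 + 2·10 = 35
15(ω_s−ω_c) = −35(ω_r−ω_c),  ω_s=0, ω_r=1
15(0−ω_c) = −35(1−ω_c)  ⇒  50ω_c = 35  ⇒  ω_c = 7/10
sun–planet: 15·(0−7/10) = −10·(ω_p−ω_c)  ⇒  ω_p−ω_c = −(15/10)·(-7/10) = 21/20

21/20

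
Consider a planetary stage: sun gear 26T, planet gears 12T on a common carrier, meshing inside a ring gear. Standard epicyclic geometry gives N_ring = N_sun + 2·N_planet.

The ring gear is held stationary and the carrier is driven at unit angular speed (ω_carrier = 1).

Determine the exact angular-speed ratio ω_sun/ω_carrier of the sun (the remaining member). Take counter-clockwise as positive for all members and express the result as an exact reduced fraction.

38/13

N_ring = 26 + 2·12 = 50
26(ω_s−ω_c) = −50(ω_r−ω_c),  ω_r=0, ω_c=1
ω_s = 1 − (50/26)(0−1) = 38/13
ω_s/ω_c = 38/13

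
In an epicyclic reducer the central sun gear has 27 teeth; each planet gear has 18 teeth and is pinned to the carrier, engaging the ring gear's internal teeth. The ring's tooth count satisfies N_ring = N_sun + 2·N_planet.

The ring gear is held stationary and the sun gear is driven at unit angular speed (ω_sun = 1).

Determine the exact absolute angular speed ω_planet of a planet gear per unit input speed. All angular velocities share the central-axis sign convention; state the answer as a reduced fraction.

N_ring = 27 + 2·18 = 63
27(ω_s−ω_c) = −63(ω_r−ω_c),  ω_r=0, ω_s=1
27(1−ω_c) = −63(0−ω_c)  ⇒  90ω_c = 27  ⇒  ω_c = 3/10
sun–planet: 27·(1−3/10) = −18·(ω_p−ω_c)  ⇒  ω_p−ω_c = −(27/18)·(7/10) = -21/20
ω_p = 3/10 − 21/20 = -3/4

-3/4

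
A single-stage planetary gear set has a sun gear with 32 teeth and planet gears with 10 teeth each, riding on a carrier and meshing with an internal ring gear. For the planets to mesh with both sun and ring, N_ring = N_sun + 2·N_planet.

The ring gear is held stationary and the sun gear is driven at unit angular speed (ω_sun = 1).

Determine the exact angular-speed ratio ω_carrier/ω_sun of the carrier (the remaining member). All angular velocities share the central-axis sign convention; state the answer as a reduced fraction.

N_ring = 32 + 2·10 = 52
32(ω_s−ω_c) = −52(ω_r−ω_c),  ω_r=0, ω_s=1
32(1−ω_c) = −52(0−ω_c)  ⇒  84ω_c = 32  ⇒  ω_c = 8/21
ω_c/ω_s = 8/21

8/21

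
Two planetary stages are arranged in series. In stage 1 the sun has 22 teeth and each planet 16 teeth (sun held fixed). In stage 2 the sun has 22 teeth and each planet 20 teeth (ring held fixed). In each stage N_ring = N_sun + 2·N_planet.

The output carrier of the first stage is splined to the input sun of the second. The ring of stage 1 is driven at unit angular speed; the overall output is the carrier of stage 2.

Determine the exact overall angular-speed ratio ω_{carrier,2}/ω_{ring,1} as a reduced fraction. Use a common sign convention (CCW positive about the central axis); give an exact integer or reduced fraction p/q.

99/532

Stage 1: N_ring = 22 + 2·16 = 54
Stage 1: 22(ω_s−ω_c) = −54(ω_r−ω_c),  ω_s=0, ω_r=1
Stage 1: 22(0−ω_c) = −54(1−ω_c)  ⇒  76ω_c = 54  ⇒  ω_c = 27/38
  ⇒ ω_c¹/ω_r¹ = 27/38
Stage 2: N_ring = 22 + 2·20 = 62
Stage 2: 22(ω_s−ω_c) = −62(ω_r−ω_c),  ω_r=0, ω_s=1
Stage 2: 22(1−ω_c) = −62(0−ω_c)  ⇒  84ω_c = 22  ⇒  ω_c = 11/42
  ⇒ ω_c²/ω_s² = 11/42
Coupling ω_s² = ω_c¹ ⇒ overall = 27/38 × 11/42 = 99/532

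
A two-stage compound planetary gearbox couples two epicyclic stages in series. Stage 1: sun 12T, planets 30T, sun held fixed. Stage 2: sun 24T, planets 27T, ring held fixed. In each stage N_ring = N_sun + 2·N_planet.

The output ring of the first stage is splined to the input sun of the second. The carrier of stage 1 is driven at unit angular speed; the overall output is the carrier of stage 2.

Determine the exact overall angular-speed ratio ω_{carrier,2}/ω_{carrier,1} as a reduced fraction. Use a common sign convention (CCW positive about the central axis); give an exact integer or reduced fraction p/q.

Stage 1: N_ring = 12 + 2·30 = 72
Stage 1: 12(ω_s−ω_c) = −72(ω_r−ω_c),  ω_s=0, ω_c=1
Stage 1: ω_r = 1 − (12/72)(0−1) = 7/6
  ⇒ ω_r¹/ω_c¹ = 7/6
Stage 2: N_ring = 24 + 2·27 = 78
Stage 2: 24(ω_s−ω_c) = −78(ω_r−ω_c),  ω_r=0, ω_s=1
Stage 2: 24(1−ω_c) = −78(0−ω_c)  ⇒  102ω_c = 24  ⇒  ω_c = 4/17
  ⇒ ω_c²/ω_s² = 4/17
Coupling ω_s² = ω_r¹ ⇒ overall = 7/6 × 4/17 = 14/51

14/51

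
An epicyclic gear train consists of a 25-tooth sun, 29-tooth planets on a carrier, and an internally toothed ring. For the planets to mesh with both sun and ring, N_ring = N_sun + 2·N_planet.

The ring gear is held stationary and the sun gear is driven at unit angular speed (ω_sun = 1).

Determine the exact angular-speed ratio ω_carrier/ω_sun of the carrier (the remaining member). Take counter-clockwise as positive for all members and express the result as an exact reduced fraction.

25/108

N_ring = 25 + 2·29 = 83
25(ω_s−ω_c) = −83(ω_r−ω_c),  ω_r=0, ω_s=1
25(1−ω_c) = −83(0−ω_c)  ⇒  108ω_c = 25  ⇒  ω_c = 25/108
ω_c/ω_s = 25/108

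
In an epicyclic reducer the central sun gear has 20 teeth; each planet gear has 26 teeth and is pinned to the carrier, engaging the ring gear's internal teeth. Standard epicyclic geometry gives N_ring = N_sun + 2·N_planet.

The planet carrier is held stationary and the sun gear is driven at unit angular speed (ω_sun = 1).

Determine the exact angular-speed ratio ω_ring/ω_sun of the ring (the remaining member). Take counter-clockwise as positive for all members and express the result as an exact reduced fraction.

-5/18

N_ring = 20 + 2·26 = 72
20(ω_s−ω_c) = −72(ω_r−ω_c),  ω_c=0, ω_s=1
ω_r = 0 − (20/72)(1−0) = -5/18
ω_r/ω_s = -5/18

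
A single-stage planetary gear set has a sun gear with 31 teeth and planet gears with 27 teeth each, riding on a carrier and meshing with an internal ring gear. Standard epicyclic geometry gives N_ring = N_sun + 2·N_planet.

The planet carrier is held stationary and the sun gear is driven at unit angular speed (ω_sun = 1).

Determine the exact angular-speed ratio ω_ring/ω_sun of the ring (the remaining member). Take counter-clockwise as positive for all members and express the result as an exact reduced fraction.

N_ring = 31 + 2·27 = 85
31(ω_s−ω_c) = −85(ω_r−ω_c),  ω_c=0, ω_s=1
ω_r = 0 − (31/85)(1−0) = -31/85
ω_r/ω_s = -31/85

-31/85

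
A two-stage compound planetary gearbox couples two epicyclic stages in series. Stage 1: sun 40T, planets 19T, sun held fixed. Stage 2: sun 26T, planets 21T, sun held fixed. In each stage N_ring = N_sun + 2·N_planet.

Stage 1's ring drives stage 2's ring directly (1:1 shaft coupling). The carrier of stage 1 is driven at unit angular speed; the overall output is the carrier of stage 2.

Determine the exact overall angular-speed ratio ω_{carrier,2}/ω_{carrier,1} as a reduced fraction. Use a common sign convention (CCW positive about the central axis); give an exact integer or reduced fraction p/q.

2006/1833

Stage 1: N_ring = 40 + 2·19 = 78
Stage 1: 40(ω_s−ω_c) = −78(ω_r−ω_c),  ω_s=0, ω_c=1
Stage 1: ω_r = 1 − (40/78)(0−1) = 59/39
  ⇒ ω_r¹/ω_c¹ = 59/39
Stage 2: N_ring = 26 + 2·21 = 68
Stage 2: 26(ω_s−ω_c) = −68(ω_r−ω_c),  ω_s=0, ω_r=1
Stage 2: 26(0−ω_c) = −68(1−ω_c)  ⇒  94ω_c = 68  ⇒  ω_c = 34/47
  ⇒ ω_c²/ω_r² = 34/47
Coupling ω_r² = ω_r¹ ⇒ overall = 59/39 × 34/47 = 2006/1833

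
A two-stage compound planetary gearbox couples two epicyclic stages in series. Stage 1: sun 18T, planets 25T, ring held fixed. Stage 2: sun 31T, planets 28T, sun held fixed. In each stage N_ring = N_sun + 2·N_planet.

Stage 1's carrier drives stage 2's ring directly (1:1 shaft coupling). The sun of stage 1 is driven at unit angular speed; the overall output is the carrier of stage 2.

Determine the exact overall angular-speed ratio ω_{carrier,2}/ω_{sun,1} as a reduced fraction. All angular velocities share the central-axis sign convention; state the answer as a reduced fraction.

Stage 1: N_ring = 18 + 2·25 = 68
Stage 1: 18(ω_s−ω_c) = −68(ω_r−ω_c),  ω_r=0, ω_s=1
Stage 1: 18(1−ω_c) = −68(0−ω_c)  ⇒  86ω_c = 18  ⇒  ω_c = 9/43
  ⇒ ω_c¹/ω_s¹ = 9/43
Stage 2: N_ring = 31 + 2·28 = 87
Stage 2: 31(ω_s−ω_c) = −87(ω_r−ω_c),  ω_s=0, ω_r=1
Stage 2: 31(0−ω_c) = −87(1−ω_c)  ⇒  118ω_c = 87  ⇒  ω_c = 87/118
  ⇒ ω_c²/ω_r² = 87/118
Coupling ω_r² = ω_c¹ ⇒ overall = 9/43 × 87/118 = 783/5074

783/5074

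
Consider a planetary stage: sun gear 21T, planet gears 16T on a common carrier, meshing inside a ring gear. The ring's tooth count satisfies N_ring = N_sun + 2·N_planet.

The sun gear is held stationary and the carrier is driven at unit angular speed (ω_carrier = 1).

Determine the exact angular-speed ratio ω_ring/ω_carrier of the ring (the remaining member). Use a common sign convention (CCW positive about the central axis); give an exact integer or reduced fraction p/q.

74/53

N_ring = 21 + 2·16 = 53
21(ω_s−ω_c) = −53(ω_r−ω_c),  ω_s=0, ω_c=1
ω_r = 1 − (21/53)(0−1) = 74/53
ω_r/ω_c = 74/53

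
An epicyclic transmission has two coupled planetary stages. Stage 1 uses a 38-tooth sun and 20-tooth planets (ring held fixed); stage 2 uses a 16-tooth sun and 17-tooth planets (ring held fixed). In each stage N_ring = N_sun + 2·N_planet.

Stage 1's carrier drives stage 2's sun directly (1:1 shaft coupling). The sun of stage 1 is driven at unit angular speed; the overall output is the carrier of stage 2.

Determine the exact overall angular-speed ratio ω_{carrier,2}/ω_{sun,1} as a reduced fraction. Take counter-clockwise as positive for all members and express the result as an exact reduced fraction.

Stage 1: N_ring = 38 + 2·20 = 78
Stage 1: 38(ω_s−ω_c) = −78(ω_r−ω_c),  ω_r=0, ω_s=1
Stage 1: 38(1−ω_c) = −78(0−ω_c)  ⇒  116ω_c = 38  ⇒  ω_c = 19/58
  ⇒ ω_c¹/ω_s¹ = 19/58
Stage 2: N_ring = 16 + 2·17 = 50
Stage 2: 16(ω_s−ω_c) = −50(ω_r−ω_c),  ω_r=0, ω_s=1
Stage 2: 16(1−ω_c) = −50(0−ω_c)  ⇒  66ω_c = 16  ⇒  ω_c = 8/33
  ⇒ ω_c²/ω_s² = 8/33
Coupling ω_s² = ω_c¹ ⇒ overall = 19/58 × 8/33 = 76/957

76/957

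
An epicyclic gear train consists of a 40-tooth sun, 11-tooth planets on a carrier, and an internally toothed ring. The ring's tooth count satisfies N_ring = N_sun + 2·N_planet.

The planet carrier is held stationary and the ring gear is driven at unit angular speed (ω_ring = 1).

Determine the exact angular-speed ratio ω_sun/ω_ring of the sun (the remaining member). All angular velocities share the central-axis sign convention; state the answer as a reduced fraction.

N_ring = 40 + 2·11 = 62
40(ω_s−ω_c) = −62(ω_r−ω_c),  ω_c=0, ω_r=1
ω_s = 0 − (62/40)(1−0) = -31/20
ω_s/ω_r = -31/20

-31/20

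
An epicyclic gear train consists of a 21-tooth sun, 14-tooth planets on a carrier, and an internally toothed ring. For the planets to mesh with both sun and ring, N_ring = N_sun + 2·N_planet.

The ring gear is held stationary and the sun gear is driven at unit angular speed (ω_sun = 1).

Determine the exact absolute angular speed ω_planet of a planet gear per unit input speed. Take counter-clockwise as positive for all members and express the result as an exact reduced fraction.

-3/4

N_ring = 21 + 2·14 = 49
21(ω_s−ω_c) = −49(ω_r−ω_c),  ω_r=0, ω_s=1
21(1−ω_c) = −49(0−ω_c)  ⇒  70ω_c = 21  ⇒  ω_c = 3/10
sun–planet: 21·(1−3/10) = −14·(ω_p−ω_c)  ⇒  ω_p−ω_c = −(21/14)·(7/10) = -21/20
ω_p = 3/10 − 21/20 = -3/4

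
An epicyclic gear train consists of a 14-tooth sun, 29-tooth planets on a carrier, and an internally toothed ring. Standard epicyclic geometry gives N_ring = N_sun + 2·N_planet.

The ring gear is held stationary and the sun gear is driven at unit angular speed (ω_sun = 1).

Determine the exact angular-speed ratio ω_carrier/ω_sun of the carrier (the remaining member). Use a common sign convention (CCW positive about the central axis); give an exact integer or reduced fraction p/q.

7/43

N_ring = 14 + 2·29 = 72
14(ω_s−ω_c) = −72(ω_r−ω_c),  ω_r=0, ω_s=1
14(1−ω_c) = −72(0−ω_c)  ⇒  86ω_c = 14  ⇒  ω_c = 7/43
ω_c/ω_s = 7/43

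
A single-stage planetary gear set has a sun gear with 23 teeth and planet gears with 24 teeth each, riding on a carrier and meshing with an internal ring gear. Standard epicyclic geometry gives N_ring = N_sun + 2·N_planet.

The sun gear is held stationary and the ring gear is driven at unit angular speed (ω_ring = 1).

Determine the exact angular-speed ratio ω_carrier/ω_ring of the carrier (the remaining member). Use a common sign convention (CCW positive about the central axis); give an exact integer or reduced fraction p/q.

71/94

N_ring = 23 + 2·24 = 71
23(ω_s−ω_c) = −71(ω_r−ω_c),  ω_s=0, ω_r=1
23(0−ω_c) = −71(1−ω_c)  ⇒  94ω_c = 71  ⇒  ω_c = 71/94
ω_c/ω_r = 71/94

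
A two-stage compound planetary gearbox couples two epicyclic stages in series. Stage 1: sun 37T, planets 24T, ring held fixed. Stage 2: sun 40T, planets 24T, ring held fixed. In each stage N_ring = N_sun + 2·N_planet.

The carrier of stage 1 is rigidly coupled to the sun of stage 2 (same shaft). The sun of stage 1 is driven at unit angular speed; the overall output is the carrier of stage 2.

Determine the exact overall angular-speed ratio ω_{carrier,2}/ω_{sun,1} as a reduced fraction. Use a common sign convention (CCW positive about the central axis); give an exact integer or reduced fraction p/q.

185/1952

Stage 1: N_ring = 37 + 2·24 = 85
Stage 1: 37(ω_s−ω_c) = −85(ω_r−ω_c),  ω_r=0, ω_s=1
Stage 1: 37(1−ω_c) = −85(0−ω_c)  ⇒  122ω_c = 37  ⇒  ω_c = 37/122
  ⇒ ω_c¹/ω_s¹ = 37/122
Stage 2: N_ring = 40 + 2·24 = 88
Stage 2: 40(ω_s−ω_c) = −88(ω_r−ω_c),  ω_r=0, ω_s=1
Stage 2: 40(1−ω_c) = −88(0−ω_c)  ⇒  128ω_c = 40  ⇒  ω_c = 5/16
  ⇒ ω_c²/ω_s² = 5/16
Coupling ω_s² = ω_c¹ ⇒ overall = 37/122 × 5/16 = 185/1952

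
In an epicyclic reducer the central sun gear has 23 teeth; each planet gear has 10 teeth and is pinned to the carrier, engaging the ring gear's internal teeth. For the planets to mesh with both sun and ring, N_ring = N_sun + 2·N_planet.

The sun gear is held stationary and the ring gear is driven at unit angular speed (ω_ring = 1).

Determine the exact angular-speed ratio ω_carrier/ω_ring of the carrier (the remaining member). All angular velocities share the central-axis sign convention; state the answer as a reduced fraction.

43/66

N_ring = 23 + 2·10 = 43
23(ω_s−ω_c) = −43(ω_r−ω_c),  ω_s=0, ω_r=1
23(0−ω_c) = −43(1−ω_c)  ⇒  66ω_c = 43  ⇒  ω_c = 43/66
ω_c/ω_r = 43/66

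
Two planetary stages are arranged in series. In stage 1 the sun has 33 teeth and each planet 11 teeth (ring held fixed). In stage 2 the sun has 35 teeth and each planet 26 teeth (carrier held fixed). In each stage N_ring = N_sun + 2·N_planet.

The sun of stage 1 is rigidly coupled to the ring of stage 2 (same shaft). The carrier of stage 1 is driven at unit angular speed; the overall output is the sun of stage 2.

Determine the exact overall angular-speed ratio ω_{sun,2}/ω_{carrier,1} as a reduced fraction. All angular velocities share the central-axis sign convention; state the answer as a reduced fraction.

Stage 1: N_ring = 33 + 2·11 = 55
Stage 1: 33(ω_s−ω_c) = −55(ω_r−ω_c),  ω_r=0, ω_c=1
Stage 1: ω_s = 1 − (55/33)(0−1) = 8/3
  ⇒ ω_s¹/ω_c¹ = 8/3
Stage 2: N_ring = 35 + 2·26 = 87
Stage 2: 35(ω_s−ω_c) = −87(ω_r−ω_c),  ω_c=0, ω_r=1
Stage 2: ω_s = 0 − (87/35)(1−0) = -87/35
  ⇒ ω_s²/ω_r² = -87/35
Coupling ω_r² = ω_s¹ ⇒ overall = 8/3 × -87/35 = -232/35

-232/35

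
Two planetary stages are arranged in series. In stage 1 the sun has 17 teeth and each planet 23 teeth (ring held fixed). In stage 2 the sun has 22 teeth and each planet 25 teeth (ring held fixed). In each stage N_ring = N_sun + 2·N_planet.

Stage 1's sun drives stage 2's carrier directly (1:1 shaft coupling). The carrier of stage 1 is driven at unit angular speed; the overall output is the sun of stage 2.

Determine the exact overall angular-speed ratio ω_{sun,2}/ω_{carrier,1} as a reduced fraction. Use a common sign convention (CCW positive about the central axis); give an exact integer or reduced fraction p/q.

3760/187

Stage 1: N_ring = 17 + 2·23 = 63
Stage 1: 17(ω_s−ω_c) = −63(ω_r−ω_c),  ω_r=0, ω_c=1
Stage 1: ω_s = 1 − (63/17)(0−1) = 80/17
  ⇒ ω_s¹/ω_c¹ = 80/17
Stage 2: N_ring = 22 + 2·25 = 72
Stage 2: 22(ω_s−ω_c) = −72(ω_r−ω_c),  ω_r=0, ω_c=1
Stage 2: ω_s = 1 − (72/22)(0−1) = 47/11
  ⇒ ω_s²/ω_c² = 47/11
Coupling ω_c² = ω_s¹ ⇒ overall = 80/17 × 47/11 = 3760/187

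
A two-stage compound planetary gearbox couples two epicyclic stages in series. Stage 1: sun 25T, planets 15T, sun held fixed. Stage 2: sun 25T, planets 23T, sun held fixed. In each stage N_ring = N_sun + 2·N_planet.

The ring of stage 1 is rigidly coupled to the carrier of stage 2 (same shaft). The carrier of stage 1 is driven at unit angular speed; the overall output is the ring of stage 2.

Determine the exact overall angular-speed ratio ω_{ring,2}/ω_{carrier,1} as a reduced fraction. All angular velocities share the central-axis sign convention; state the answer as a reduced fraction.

1536/781

Stage 1: N_ring = 25 + 2·15 = 55
Stage 1: 25(ω_s−ω_c) = −55(ω_r−ω_c),  ω_s=0, ω_c=1
Stage 1: ω_r = 1 − (25/55)(0−1) = 16/11
  ⇒ ω_r¹/ω_c¹ = 16/11
Stage 2: N_ring = 25 + 2·23 = 71
Stage 2: 25(ω_s−ω_c) = −71(ω_r−ω_c),  ω_s=0, ω_c=1
Stage 2: ω_r = 1 − (25/71)(0−1) = 96/71
  ⇒ ω_r²/ω_c² = 96/71
Coupling ω_c² = ω_r¹ ⇒ overall = 16/11 × 96/71 = 1536/781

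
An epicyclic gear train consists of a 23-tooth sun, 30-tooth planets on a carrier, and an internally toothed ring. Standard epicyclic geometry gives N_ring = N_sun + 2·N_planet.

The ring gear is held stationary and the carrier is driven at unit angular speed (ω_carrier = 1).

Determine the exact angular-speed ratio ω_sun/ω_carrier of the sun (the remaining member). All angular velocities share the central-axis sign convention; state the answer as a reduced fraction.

N_ring = 23 + 2·30 = 83
23(ω_s−ω_c) = −83(ω_r−ω_c),  ω_r=0, ω_c=1
ω_s = 1 − (83/23)(0−1) = 106/23
ω_s/ω_c = 106/23

106/23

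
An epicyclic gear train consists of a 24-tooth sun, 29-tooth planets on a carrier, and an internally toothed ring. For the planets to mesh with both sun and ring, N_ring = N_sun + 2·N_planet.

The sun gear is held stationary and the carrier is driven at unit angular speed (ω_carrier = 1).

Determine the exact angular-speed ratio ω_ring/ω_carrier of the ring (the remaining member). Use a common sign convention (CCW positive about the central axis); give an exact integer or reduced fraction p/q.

N_ring = 24 + 2·29 = 82
24(ω_s−ω_c) = −82(ω_r−ω_c),  ω_s=0, ω_c=1
ω_r = 1 − (24/82)(0−1) = 53/41
ω_r/ω_c = 53/41

53/41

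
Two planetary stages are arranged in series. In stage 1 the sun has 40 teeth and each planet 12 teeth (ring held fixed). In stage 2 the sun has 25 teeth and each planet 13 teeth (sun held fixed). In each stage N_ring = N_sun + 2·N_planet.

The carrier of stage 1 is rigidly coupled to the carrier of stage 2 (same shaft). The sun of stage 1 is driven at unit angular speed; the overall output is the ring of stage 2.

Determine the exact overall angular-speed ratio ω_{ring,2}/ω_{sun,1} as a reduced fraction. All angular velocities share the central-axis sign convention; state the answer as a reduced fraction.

380/663

Stage 1: N_ring = 40 + 2·12 = 64
Stage 1: 40(ω_s−ω_c) = −64(ω_r−ω_c),  ω_r=0, ω_s=1
Stage 1: 40(1−ω_c) = −64(0−ω_c)  ⇒  104ω_c = 40  ⇒  ω_c = 5/13
  ⇒ ω_c¹/ω_s¹ = 5/13
Stage 2: N_ring = 25 + 2·13 = 51
Stage 2: 25(ω_s−ω_c) = −51(ω_r−ω_c),  ω_s=0, ω_c=1
Stage 2: ω_r = 1 − (25/51)(0−1) = 76/51
  ⇒ ω_r²/ω_c² = 76/51
Coupling ω_c² = ω_c¹ ⇒ overall = 5/13 × 76/51 = 380/663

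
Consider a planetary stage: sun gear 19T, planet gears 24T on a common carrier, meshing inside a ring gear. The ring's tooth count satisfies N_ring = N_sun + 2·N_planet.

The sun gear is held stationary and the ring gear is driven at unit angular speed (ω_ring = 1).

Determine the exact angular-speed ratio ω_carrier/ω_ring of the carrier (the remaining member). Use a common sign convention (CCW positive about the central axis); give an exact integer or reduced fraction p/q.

67/86

N_ring = 19 + 2·24 = 67
19(ω_s−ω_c) = −67(ω_r−ω_c),  ω_s=0, ω_r=1
19(0−ω_c) = −67(1−ω_c)  ⇒  86ω_c = 67  ⇒  ω_c = 67/86
ω_c/ω_r = 67/86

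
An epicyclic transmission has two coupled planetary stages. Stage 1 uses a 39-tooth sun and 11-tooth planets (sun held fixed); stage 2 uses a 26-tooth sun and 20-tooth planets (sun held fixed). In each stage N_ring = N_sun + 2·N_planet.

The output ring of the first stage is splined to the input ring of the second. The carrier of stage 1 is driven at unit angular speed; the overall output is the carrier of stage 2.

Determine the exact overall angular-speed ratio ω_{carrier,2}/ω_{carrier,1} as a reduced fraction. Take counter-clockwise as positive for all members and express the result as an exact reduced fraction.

1650/1403

Stage 1: N_ring = 39 + 2·11 = 61
Stage 1: 39(ω_s−ω_c) = −61(ω_r−ω_c),  ω_s=0, ω_c=1
Stage 1: ω_r = 1 − (39/61)(0−1) = 100/61
  ⇒ ω_r¹/ω_c¹ = 100/61
Stage 2: N_ring = 26 + 2·20 = 66
Stage 2: 26(ω_s−ω_c) = −66(ω_r−ω_c),  ω_s=0, ω_r=1
Stage 2: 26(0−ω_c) = −66(1−ω_c)  ⇒  92ω_c = 66  ⇒  ω_c = 33/46
  ⇒ ω_c²/ω_r² = 33/46
Coupling ω_r² = ω_r¹ ⇒ overall = 100/61 × 33/46 = 1650/1403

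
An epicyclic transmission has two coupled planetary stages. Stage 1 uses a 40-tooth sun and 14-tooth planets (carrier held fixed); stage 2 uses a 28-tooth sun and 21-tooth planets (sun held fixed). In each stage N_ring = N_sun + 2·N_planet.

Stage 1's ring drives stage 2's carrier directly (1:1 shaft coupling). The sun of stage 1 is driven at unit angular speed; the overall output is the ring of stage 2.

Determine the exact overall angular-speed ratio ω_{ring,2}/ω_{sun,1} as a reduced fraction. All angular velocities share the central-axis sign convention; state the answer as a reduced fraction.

-14/17

Stage 1: N_ring = 40 + 2·14 = 68
Stage 1: 40(ω_s−ω_c) = −68(ω_r−ω_c),  ω_c=0, ω_s=1
Stage 1: ω_r = 0 − (40/68)(1−0) = -10/17
  ⇒ ω_r¹/ω_s¹ = -10/17
Stage 2: N_ring = 28 + 2·21 = 70
Stage 2: 28(ω_s−ω_c) = −70(ω_r−ω_c),  ω_s=0, ω_c=1
Stage 2: ω_r = 1 − (28/70)(0−1) = 7/5
  ⇒ ω_r²/ω_c² = 7/5
Coupling ω_c² = ω_r¹ ⇒ overall = -10/17 × 7/5 = -14/17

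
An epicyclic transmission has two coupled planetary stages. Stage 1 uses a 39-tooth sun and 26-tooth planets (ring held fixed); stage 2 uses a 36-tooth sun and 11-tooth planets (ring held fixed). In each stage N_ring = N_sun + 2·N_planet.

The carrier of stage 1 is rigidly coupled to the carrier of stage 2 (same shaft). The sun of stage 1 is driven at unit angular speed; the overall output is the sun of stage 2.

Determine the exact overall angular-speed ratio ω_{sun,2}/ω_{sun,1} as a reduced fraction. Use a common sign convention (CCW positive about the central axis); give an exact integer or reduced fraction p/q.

47/60

Stage 1: N_ring = 39 + 2·26 = 91
Stage 1: 39(ω_s−ω_c) = −91(ω_r−ω_c),  ω_r=0, ω_s=1
Stage 1: 39(1−ω_c) = −91(0−ω_c)  ⇒  130ω_c = 39  ⇒  ω_c = 3/10
  ⇒ ω_c¹/ω_s¹ = 3/10
Stage 2: N_ring = 36 + 2·11 = 58
Stage 2: 36(ω_s−ω_c) = −58(ω_r−ω_c),  ω_r=0, ω_c=1
Stage 2: ω_s = 1 − (58/36)(0−1) = 47/18
  ⇒ ω_s²/ω_c² = 47/18
Coupling ω_c² = ω_c¹ ⇒ overall = 3/10 × 47/18 = 47/60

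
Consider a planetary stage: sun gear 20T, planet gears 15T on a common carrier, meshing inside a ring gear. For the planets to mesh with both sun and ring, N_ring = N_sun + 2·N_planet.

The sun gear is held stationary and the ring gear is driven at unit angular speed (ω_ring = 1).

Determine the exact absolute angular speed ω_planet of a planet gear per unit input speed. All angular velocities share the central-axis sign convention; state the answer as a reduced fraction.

N_ring = 20 + 2·15 = 50
20(ω_s−ω_c) = −50(ω_r−ω_c),  ω_s=0, ω_r=1
20(0−ω_c) = −50(1−ω_c)  ⇒  70ω_c = 50  ⇒  ω_c = 5/7
sun–planet: 20·(0−5/7) = −15·(ω_p−ω_c)  ⇒  ω_p−ω_c = −(20/15)·(-5/7) = 20/21
ω_p = 5/7 + 20/21 = 5/3

5/3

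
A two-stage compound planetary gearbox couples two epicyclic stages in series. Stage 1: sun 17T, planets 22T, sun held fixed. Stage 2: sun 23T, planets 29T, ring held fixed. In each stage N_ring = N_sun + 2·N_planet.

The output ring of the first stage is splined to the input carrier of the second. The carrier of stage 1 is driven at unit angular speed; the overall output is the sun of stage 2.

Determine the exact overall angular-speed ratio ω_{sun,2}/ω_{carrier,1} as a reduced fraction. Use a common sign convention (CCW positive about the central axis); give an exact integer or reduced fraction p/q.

8112/1403

Stage 1: N_ring = 17 + 2·22 = 61
Stage 1: 17(ω_s−ω_c) = −61(ω_r−ω_c),  ω_s=0, ω_c=1
Stage 1: ω_r = 1 − (17/61)(0−1) = 78/61
  ⇒ ω_r¹/ω_c¹ = 78/61
Stage 2: N_ring = 23 + 2·29 = 81
Stage 2: 23(ω_s−ω_c) = −81(ω_r−ω_c),  ω_r=0, ω_c=1
Stage 2: ω_s = 1 − (81/23)(0−1) = 104/23
  ⇒ ω_s²/ω_c² = 104/23
Coupling ω_c² = ω_r¹ ⇒ overall = 78/61 × 104/23 = 8112/1403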